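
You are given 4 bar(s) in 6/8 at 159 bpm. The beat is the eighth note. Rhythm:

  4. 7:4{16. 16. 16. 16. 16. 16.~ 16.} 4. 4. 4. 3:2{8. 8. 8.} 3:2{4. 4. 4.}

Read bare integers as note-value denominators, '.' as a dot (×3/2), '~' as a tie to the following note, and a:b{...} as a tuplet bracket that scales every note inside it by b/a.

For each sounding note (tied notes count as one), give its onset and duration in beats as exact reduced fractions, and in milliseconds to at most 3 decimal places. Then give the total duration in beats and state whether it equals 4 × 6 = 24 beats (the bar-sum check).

1) 0.0ms=0b +1132.075ms=3b
2) 1132.075ms=3b +161.725ms=3/7b
3) 1293.801ms=24/7b +161.725ms=3/7b
4) 1455.526ms=27/7b +161.725ms=3/7b
5) 1617.251ms=30/7b +161.725ms=3/7b
6) 1778.976ms=33/7b +161.725ms=3/7b
7) 1940.701ms=36/7b +323.45ms=6/7b
8) 2264.151ms=6b +1132.075ms=3b
9) 3396.226ms=9b +1132.075ms=3b
10) 4528.302ms=12b +1132.075ms=3b
11) 5660.377ms=15b +377.358ms=1b
12) 6037.736ms=16b +377.358ms=1b
13) 6415.094ms=17b +377.358ms=1b
14) 6792.453ms=18b +754.717ms=2b
15) 7547.17ms=20b +754.717ms=2b
16) 8301.887ms=22b +754.717ms=2b
Σ=24b of 24 (159bpm 6/8) — PASS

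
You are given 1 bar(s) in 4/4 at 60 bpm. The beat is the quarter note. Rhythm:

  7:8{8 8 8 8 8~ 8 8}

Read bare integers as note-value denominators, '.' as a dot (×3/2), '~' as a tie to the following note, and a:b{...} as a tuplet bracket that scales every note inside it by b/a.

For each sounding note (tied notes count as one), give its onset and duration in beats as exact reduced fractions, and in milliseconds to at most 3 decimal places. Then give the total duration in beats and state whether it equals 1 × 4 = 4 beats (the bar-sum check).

1) 0.0ms=0b +571.429ms=4/7b
2) 571.429ms=4/7b +571.429ms=4/7b
3) 1142.857ms=8/7b +571.429ms=4/7b
4) 1714.286ms=12/7b +571.429ms=4/7b
5) 2285.714ms=16/7b +1142.857ms=8/7b
6) 3428.571ms=24/7b +571.429ms=4/7b
Σ=4b of 4 (60bpm 4/4) — PASS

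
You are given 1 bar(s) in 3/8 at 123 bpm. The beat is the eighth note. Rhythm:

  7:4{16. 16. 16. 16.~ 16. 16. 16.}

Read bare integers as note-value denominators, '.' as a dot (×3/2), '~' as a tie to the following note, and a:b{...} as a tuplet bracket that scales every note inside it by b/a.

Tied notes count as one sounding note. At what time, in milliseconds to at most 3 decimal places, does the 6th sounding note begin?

1. 0.0ms @ 0 + 209.059ms (3/7)
2. 209.059ms @ 3/7 + 209.059ms (3/7)
3. 418.118ms @ 6/7 + 209.059ms (3/7)
4. 627.178ms @ 9/7 + 418.118ms (6/7)
5. 1045.296ms @ 15/7 + 209.059ms (3/7)
6. 1254.355ms @ 18/7 + 209.059ms (3/7)

note 6 onset = 18/7b = 1254.355ms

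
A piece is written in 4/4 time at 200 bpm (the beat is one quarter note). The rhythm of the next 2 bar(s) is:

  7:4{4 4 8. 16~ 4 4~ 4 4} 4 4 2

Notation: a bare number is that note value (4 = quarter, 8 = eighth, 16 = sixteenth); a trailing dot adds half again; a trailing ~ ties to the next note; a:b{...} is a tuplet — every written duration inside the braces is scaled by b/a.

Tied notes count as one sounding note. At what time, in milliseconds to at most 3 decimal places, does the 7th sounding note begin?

note 7 onset = 4b = 1200.0ms

1. 0.0ms @ 0 + 171.429ms (4/7)
2. 171.429ms @ 4/7 + 171.429ms (4/7)
3. 342.857ms @ 8/7 + 128.571ms (3/7)
4. 471.429ms @ 11/7 + 214.286ms (5/7)
5. 685.714ms @ 16/7 + 342.857ms (8/7)
6. 1028.571ms @ 24/7 + 171.429ms (4/7)
7. 1200.0ms @ 4 + 300.0ms (1)
8. 1500.0ms @ 5 + 300.0ms (1)
9. 1800.0ms @ 6 + 600.0ms (2)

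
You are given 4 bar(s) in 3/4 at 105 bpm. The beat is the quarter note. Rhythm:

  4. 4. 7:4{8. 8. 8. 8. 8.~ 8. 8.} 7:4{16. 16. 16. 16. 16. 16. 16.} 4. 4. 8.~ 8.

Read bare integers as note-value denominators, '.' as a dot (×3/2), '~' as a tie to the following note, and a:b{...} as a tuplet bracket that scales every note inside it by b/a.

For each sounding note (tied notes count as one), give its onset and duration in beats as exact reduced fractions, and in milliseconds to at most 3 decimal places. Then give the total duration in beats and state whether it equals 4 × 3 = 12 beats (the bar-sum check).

1) 0.0ms=0b +857.143ms=3/2b
2) 857.143ms=3/2b +857.143ms=3/2b
3) 1714.286ms=3b +244.898ms=3/7b
4) 1959.184ms=24/7b +244.898ms=3/7b
5) 2204.082ms=27/7b +244.898ms=3/7b
6) 2448.98ms=30/7b +244.898ms=3/7b
7) 2693.878ms=33/7b +489.796ms=6/7b
8) 3183.673ms=39/7b +244.898ms=3/7b
9) 3428.571ms=6b +122.449ms=3/14b
10) 3551.02ms=87/14b +122.449ms=3/14b
11) 3673.469ms=45/7b +122.449ms=3/14b
12) 3795.918ms=93/14b +122.449ms=3/14b
13) 3918.367ms=48/7b +122.449ms=3/14b
14) 4040.816ms=99/14b +122.449ms=3/14b
15) 4163.265ms=51/7b +122.449ms=3/14b
16) 4285.714ms=15/2b +857.143ms=3/2b
17) 5142.857ms=9b +857.143ms=3/2b
18) 6000.0ms=21/2b +857.143ms=3/2b
Σ=12b of 12 (105bpm 3/4) — PASS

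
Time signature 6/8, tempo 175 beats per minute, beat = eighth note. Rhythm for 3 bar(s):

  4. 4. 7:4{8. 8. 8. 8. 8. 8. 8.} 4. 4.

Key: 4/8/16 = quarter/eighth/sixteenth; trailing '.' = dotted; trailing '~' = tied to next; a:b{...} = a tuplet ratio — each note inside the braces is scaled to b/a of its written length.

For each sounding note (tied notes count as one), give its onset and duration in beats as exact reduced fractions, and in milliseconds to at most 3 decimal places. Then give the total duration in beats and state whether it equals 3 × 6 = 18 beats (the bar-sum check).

1) 0.0ms=0b +1028.571ms=3b
2) 1028.571ms=3b +1028.571ms=3b
3) 2057.143ms=6b +293.878ms=6/7b
4) 2351.02ms=48/7b +293.878ms=6/7b
5) 2644.898ms=54/7b +293.878ms=6/7b
6) 2938.776ms=60/7b +293.878ms=6/7b
7) 3232.653ms=66/7b +293.878ms=6/7b
8) 3526.531ms=72/7b +293.878ms=6/7b
9) 3820.408ms=78/7b +293.878ms=6/7b
10) 4114.286ms=12b +1028.571ms=3b
11) 5142.857ms=15b +1028.571ms=3b
Σ=18b of 18 (175bpm 6/8) — PASS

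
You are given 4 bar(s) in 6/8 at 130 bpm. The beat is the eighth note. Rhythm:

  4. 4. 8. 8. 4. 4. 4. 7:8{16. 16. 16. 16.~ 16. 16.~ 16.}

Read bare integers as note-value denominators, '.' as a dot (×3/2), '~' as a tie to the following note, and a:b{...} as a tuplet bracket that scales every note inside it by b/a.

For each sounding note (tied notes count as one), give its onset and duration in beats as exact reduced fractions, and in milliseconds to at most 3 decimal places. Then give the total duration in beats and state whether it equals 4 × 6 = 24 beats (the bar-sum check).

1) 0.0ms=0b +1384.615ms=3b
2) 1384.615ms=3b +1384.615ms=3b
3) 2769.231ms=6b +692.308ms=3/2b
4) 3461.538ms=15/2b +692.308ms=3/2b
5) 4153.846ms=9b +1384.615ms=3b
6) 5538.462ms=12b +1384.615ms=3b
7) 6923.077ms=15b +1384.615ms=3b
8) 8307.692ms=18b +395.604ms=6/7b
9) 8703.297ms=132/7b +395.604ms=6/7b
10) 9098.901ms=138/7b +395.604ms=6/7b
11) 9494.505ms=144/7b +791.209ms=12/7b
12) 10285.714ms=156/7b +791.209ms=12/7b
Σ=24b of 24 (130bpm 6/8) — PASS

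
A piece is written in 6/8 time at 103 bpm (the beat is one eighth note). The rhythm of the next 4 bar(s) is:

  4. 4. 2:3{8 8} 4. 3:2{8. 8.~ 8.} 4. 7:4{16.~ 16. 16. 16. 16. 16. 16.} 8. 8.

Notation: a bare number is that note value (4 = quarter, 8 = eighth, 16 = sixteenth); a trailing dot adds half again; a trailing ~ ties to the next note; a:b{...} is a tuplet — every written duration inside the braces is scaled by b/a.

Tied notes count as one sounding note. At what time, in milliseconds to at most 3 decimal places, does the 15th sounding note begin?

note 15 onset = 21b = 12233.01ms

1. 0.0ms @ 0 + 1747.573ms (3)
2. 1747.573ms @ 3 + 1747.573ms (3)
3. 3495.146ms @ 6 + 873.786ms (3/2)
4. 4368.932ms @ 15/2 + 873.786ms (3/2)
5. 5242.718ms @ 9 + 1747.573ms (3)
6. 6990.291ms @ 12 + 582.524ms (1)
7. 7572.816ms @ 13 + 1165.049ms (2)
8. 8737.864ms @ 15 + 1747.573ms (3)
9. 10485.437ms @ 18 + 499.307ms (6/7)
10. 10984.743ms @ 132/7 + 249.653ms (3/7)
11. 11234.397ms @ 135/7 + 249.653ms (3/7)
12. 11484.05ms @ 138/7 + 249.653ms (3/7)
13. 11733.703ms @ 141/7 + 249.653ms (3/7)
14. 11983.356ms @ 144/7 + 249.653ms (3/7)
15. 12233.01ms @ 21 + 873.786ms (3/2)
16. 13106.796ms @ 45/2 + 873.786ms (3/2)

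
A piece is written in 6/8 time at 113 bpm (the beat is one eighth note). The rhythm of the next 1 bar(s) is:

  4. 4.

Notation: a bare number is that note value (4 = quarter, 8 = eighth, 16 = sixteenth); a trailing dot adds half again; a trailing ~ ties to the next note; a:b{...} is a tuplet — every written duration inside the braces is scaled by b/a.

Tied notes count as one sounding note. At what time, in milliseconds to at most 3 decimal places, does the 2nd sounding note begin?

1. 0.0ms @ 0 + 1592.92ms (3)
2. 1592.92ms @ 3 + 1592.92ms (3)

note 2 onset = 3b = 1592.92ms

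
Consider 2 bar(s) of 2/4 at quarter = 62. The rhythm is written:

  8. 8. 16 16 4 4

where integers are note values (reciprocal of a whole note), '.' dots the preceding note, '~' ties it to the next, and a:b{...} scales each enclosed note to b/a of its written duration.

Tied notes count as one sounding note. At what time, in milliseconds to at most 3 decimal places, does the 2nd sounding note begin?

1. 0.0ms @ 0 + 725.806ms (3/4)
2. 725.806ms @ 3/4 + 725.806ms (3/4)
3. 1451.613ms @ 3/2 + 241.935ms (1/4)
4. 1693.548ms @ 7/4 + 241.935ms (1/4)
5. 1935.484ms @ 2 + 967.742ms (1)
6. 2903.226ms @ 3 + 967.742ms (1)

note 2 onset = 3/4b = 725.806ms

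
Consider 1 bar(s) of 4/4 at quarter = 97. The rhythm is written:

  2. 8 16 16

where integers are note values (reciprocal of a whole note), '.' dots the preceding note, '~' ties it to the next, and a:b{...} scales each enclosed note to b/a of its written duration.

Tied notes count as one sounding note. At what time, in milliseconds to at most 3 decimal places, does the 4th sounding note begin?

1. 0.0ms @ 0 + 1855.67ms (3)
2. 1855.67ms @ 3 + 309.278ms (1/2)
3. 2164.948ms @ 7/2 + 154.639ms (1/4)
4. 2319.588ms @ 15/4 + 154.639ms (1/4)

note 4 onset = 15/4b = 2319.588ms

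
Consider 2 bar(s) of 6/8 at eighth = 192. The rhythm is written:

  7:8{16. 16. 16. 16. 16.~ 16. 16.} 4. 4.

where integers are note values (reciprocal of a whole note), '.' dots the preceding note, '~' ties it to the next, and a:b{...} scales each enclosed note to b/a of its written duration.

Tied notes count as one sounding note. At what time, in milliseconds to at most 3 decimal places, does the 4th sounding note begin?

1. 0.0ms @ 0 + 267.857ms (6/7)
2. 267.857ms @ 6/7 + 267.857ms (6/7)
3. 535.714ms @ 12/7 + 267.857ms (6/7)
4. 803.571ms @ 18/7 + 267.857ms (6/7)
5. 1071.429ms @ 24/7 + 535.714ms (12/7)
6. 1607.143ms @ 36/7 + 267.857ms (6/7)
7. 1875.0ms @ 6 + 937.5ms (3)
8. 2812.5ms @ 9 + 937.5ms (3)

note 4 onset = 18/7b = 803.571ms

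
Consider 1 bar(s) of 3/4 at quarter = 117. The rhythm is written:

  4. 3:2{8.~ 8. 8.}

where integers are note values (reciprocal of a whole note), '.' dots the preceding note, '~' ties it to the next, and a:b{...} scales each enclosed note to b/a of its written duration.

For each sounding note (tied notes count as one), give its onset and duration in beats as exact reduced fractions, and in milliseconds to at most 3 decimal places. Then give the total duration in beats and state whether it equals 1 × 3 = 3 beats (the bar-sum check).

1) 0.0ms=0b +769.231ms=3/2b
2) 769.231ms=3/2b +512.821ms=1b
3) 1282.051ms=5/2b +256.41ms=1/2b
Σ=3b of 3 (117bpm 3/4) — PASS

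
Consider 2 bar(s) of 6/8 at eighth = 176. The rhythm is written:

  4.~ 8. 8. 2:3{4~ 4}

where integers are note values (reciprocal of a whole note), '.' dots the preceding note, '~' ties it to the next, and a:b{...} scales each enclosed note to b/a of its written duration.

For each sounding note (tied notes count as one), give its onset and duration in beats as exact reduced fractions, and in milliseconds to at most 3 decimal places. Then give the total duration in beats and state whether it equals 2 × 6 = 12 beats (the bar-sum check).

1) 0.0ms=0b +1534.091ms=9/2b
2) 1534.091ms=9/2b +511.364ms=3/2b
3) 2045.455ms=6b +2045.455ms=6b
Σ=12b of 12 (176bpm 6/8) — PASS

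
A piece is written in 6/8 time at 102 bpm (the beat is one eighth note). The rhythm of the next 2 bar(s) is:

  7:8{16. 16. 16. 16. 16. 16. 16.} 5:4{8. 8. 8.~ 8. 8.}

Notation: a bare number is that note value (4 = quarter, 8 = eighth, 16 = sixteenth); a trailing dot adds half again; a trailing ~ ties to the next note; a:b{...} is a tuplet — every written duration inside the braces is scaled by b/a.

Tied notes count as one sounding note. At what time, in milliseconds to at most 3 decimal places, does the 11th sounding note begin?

note 11 onset = 54/5b = 6352.941ms

1. 0.0ms @ 0 + 504.202ms (6/7)
2. 504.202ms @ 6/7 + 504.202ms (6/7)
3. 1008.403ms @ 12/7 + 504.202ms (6/7)
4. 1512.605ms @ 18/7 + 504.202ms (6/7)
5. 2016.807ms @ 24/7 + 504.202ms (6/7)
6. 2521.008ms @ 30/7 + 504.202ms (6/7)
7. 3025.21ms @ 36/7 + 504.202ms (6/7)
8. 3529.412ms @ 6 + 705.882ms (6/5)
9. 4235.294ms @ 36/5 + 705.882ms (6/5)
10. 4941.176ms @ 42/5 + 1411.765ms (12/5)
11. 6352.941ms @ 54/5 + 705.882ms (6/5)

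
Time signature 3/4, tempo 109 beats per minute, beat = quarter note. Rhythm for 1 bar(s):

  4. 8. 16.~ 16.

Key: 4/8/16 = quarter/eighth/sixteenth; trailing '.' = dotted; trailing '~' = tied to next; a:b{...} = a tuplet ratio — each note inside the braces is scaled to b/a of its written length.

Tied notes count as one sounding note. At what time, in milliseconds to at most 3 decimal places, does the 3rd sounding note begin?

note 3 onset = 9/4b = 1238.532ms

1. 0.0ms @ 0 + 825.688ms (3/2)
2. 825.688ms @ 3/2 + 412.844ms (3/4)
3. 1238.532ms @ 9/4 + 412.844ms (3/4)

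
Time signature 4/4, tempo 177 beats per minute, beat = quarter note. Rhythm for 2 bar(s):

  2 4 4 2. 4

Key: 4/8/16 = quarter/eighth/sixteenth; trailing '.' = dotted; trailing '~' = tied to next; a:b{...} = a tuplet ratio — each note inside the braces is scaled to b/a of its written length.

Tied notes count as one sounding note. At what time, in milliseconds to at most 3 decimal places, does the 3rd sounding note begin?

note 3 onset = 3b = 1016.949ms

1. 0.0ms @ 0 + 677.966ms (2)
2. 677.966ms @ 2 + 338.983ms (1)
3. 1016.949ms @ 3 + 338.983ms (1)
4. 1355.932ms @ 4 + 1016.949ms (3)
5. 2372.881ms @ 7 + 338.983ms (1)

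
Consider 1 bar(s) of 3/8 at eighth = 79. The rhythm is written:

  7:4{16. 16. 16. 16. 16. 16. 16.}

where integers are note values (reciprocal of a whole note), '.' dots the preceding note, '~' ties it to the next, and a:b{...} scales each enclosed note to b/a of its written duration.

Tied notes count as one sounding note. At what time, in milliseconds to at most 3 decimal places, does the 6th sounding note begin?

1. 0.0ms @ 0 + 325.497ms (3/7)
2. 325.497ms @ 3/7 + 325.497ms (3/7)
3. 650.995ms @ 6/7 + 325.497ms (3/7)
4. 976.492ms @ 9/7 + 325.497ms (3/7)
5. 1301.989ms @ 12/7 + 325.497ms (3/7)
6. 1627.486ms @ 15/7 + 325.497ms (3/7)
7. 1952.984ms @ 18/7 + 325.497ms (3/7)

note 6 onset = 15/7b = 1627.486ms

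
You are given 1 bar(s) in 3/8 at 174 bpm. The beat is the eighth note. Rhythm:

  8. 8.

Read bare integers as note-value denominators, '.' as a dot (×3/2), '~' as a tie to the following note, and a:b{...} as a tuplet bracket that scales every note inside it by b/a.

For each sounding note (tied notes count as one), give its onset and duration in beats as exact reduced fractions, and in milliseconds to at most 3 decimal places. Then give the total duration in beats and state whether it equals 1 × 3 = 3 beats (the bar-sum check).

1) 0.0ms=0b +517.241ms=3/2b
2) 517.241ms=3/2b +517.241ms=3/2b
Σ=3b of 3 (174bpm 3/8) — PASS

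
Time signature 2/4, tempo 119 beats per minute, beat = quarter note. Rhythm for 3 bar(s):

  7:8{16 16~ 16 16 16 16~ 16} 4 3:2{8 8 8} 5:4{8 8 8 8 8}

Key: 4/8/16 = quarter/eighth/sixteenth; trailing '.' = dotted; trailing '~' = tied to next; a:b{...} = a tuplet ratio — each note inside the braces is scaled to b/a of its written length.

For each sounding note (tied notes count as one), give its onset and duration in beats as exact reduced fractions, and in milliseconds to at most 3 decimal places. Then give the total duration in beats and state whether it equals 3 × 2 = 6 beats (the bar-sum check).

1) 0.0ms=0b +144.058ms=2/7b
2) 144.058ms=2/7b +288.115ms=4/7b
3) 432.173ms=6/7b +144.058ms=2/7b
4) 576.23ms=8/7b +144.058ms=2/7b
5) 720.288ms=10/7b +288.115ms=4/7b
6) 1008.403ms=2b +504.202ms=1b
7) 1512.605ms=3b +168.067ms=1/3b
8) 1680.672ms=10/3b +168.067ms=1/3b
9) 1848.739ms=11/3b +168.067ms=1/3b
10) 2016.807ms=4b +201.681ms=2/5b
11) 2218.487ms=22/5b +201.681ms=2/5b
12) 2420.168ms=24/5b +201.681ms=2/5b
13) 2621.849ms=26/5b +201.681ms=2/5b
14) 2823.529ms=28/5b +201.681ms=2/5b
Σ=6b of 6 (119bpm 2/4) — PASS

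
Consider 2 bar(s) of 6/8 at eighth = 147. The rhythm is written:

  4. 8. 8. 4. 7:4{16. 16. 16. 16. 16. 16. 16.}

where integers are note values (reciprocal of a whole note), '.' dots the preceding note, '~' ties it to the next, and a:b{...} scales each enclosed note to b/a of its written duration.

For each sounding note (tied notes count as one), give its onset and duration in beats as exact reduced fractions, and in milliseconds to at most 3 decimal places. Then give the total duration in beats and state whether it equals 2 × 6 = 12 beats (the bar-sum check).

1) 0.0ms=0b +1224.49ms=3b
2) 1224.49ms=3b +612.245ms=3/2b
3) 1836.735ms=9/2b +612.245ms=3/2b
4) 2448.98ms=6b +1224.49ms=3b
5) 3673.469ms=9b +174.927ms=3/7b
6) 3848.397ms=66/7b +174.927ms=3/7b
7) 4023.324ms=69/7b +174.927ms=3/7b
8) 4198.251ms=72/7b +174.927ms=3/7b
9) 4373.178ms=75/7b +174.927ms=3/7b
10) 4548.105ms=78/7b +174.927ms=3/7b
11) 4723.032ms=81/7b +174.927ms=3/7b
Σ=12b of 12 (147bpm 6/8) — PASS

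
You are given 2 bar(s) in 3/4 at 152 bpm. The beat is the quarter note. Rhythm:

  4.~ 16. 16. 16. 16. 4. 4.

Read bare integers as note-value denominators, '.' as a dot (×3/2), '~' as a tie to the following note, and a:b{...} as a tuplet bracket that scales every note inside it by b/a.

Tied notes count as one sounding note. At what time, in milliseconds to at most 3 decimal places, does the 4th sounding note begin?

note 4 onset = 21/8b = 1036.184ms

1. 0.0ms @ 0 + 740.132ms (15/8)
2. 740.132ms @ 15/8 + 148.026ms (3/8)
3. 888.158ms @ 9/4 + 148.026ms (3/8)
4. 1036.184ms @ 21/8 + 148.026ms (3/8)
5. 1184.211ms @ 3 + 592.105ms (3/2)
6. 1776.316ms @ 9/2 + 592.105ms (3/2)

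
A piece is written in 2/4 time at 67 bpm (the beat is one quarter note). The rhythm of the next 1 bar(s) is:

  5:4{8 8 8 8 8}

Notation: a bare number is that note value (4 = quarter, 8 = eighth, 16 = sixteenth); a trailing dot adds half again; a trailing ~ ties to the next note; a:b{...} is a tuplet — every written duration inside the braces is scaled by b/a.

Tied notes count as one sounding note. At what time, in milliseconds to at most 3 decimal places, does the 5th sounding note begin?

1. 0.0ms @ 0 + 358.209ms (2/5)
2. 358.209ms @ 2/5 + 358.209ms (2/5)
3. 716.418ms @ 4/5 + 358.209ms (2/5)
4. 1074.627ms @ 6/5 + 358.209ms (2/5)
5. 1432.836ms @ 8/5 + 358.209ms (2/5)

note 5 onset = 8/5b = 1432.836ms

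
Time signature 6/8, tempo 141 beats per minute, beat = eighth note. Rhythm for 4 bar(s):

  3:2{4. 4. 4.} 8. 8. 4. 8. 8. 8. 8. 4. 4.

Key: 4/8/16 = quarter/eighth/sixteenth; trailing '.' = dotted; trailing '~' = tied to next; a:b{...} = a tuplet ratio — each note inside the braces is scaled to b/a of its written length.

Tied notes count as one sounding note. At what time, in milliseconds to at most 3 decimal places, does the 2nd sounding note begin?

note 2 onset = 2b = 851.064ms

1. 0.0ms @ 0 + 851.064ms (2)
2. 851.064ms @ 2 + 851.064ms (2)
3. 1702.128ms @ 4 + 851.064ms (2)
4. 2553.191ms @ 6 + 638.298ms (3/2)
5. 3191.489ms @ 15/2 + 638.298ms (3/2)
6. 3829.787ms @ 9 + 1276.596ms (3)
7. 5106.383ms @ 12 + 638.298ms (3/2)
8. 5744.681ms @ 27/2 + 638.298ms (3/2)
9. 6382.979ms @ 15 + 638.298ms (3/2)
10. 7021.277ms @ 33/2 + 638.298ms (3/2)
11. 7659.574ms @ 18 + 1276.596ms (3)
12. 8936.17ms @ 21 + 1276.596ms (3)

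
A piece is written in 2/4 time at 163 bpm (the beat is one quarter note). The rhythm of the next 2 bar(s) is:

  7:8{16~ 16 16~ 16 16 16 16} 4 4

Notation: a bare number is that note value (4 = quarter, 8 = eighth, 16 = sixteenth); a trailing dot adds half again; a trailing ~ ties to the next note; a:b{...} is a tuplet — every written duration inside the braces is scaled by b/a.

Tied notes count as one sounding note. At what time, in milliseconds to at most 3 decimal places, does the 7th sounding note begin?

note 7 onset = 3b = 1104.294ms

1. 0.0ms @ 0 + 210.342ms (4/7)
2. 210.342ms @ 4/7 + 210.342ms (4/7)
3. 420.684ms @ 8/7 + 105.171ms (2/7)
4. 525.855ms @ 10/7 + 105.171ms (2/7)
5. 631.025ms @ 12/7 + 105.171ms (2/7)
6. 736.196ms @ 2 + 368.098ms (1)
7. 1104.294ms @ 3 + 368.098ms (1)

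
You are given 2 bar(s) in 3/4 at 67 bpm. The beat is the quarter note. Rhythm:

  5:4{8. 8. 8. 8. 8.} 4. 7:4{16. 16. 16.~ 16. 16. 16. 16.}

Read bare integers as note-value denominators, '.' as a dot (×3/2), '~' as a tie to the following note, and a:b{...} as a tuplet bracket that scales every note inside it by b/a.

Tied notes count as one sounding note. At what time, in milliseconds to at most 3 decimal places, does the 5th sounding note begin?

note 5 onset = 12/5b = 2149.254ms

1. 0.0ms @ 0 + 537.313ms (3/5)
2. 537.313ms @ 3/5 + 537.313ms (3/5)
3. 1074.627ms @ 6/5 + 537.313ms (3/5)
4. 1611.94ms @ 9/5 + 537.313ms (3/5)
5. 2149.254ms @ 12/5 + 537.313ms (3/5)
6. 2686.567ms @ 3 + 1343.284ms (3/2)
7. 4029.851ms @ 9/2 + 191.898ms (3/14)
8. 4221.748ms @ 33/7 + 191.898ms (3/14)
9. 4413.646ms @ 69/14 + 383.795ms (3/7)
10. 4797.441ms @ 75/14 + 191.898ms (3/14)
11. 4989.339ms @ 39/7 + 191.898ms (3/14)
12. 5181.237ms @ 81/14 + 191.898ms (3/14)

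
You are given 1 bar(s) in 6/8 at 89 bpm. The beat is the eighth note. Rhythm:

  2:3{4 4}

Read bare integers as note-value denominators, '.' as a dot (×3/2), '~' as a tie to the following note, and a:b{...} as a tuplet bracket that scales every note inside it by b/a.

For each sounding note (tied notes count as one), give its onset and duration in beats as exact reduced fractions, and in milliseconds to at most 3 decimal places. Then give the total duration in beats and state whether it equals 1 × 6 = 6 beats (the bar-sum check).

1) 0.0ms=0b +2022.472ms=3b
2) 2022.472ms=3b +2022.472ms=3b
Σ=6b of 6 (89bpm 6/8) — PASS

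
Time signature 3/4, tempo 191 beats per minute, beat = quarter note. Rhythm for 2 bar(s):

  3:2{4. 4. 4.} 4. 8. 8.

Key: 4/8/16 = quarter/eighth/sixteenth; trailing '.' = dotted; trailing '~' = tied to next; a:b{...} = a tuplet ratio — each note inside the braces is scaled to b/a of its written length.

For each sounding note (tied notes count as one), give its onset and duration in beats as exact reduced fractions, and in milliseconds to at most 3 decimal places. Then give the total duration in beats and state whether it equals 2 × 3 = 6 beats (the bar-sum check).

1) 0.0ms=0b +314.136ms=1b
2) 314.136ms=1b +314.136ms=1b
3) 628.272ms=2b +314.136ms=1b
4) 942.408ms=3b +471.204ms=3/2b
5) 1413.613ms=9/2b +235.602ms=3/4b
6) 1649.215ms=21/4b +235.602ms=3/4b
Σ=6b of 6 (191bpm 3/4) — PASS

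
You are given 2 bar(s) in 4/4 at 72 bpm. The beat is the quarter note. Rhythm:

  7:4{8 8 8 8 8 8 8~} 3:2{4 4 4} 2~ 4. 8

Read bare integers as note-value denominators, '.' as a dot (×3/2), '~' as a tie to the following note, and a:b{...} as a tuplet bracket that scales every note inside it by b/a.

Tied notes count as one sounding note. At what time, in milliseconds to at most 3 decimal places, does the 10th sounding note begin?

1. 0.0ms @ 0 + 238.095ms (2/7)
2. 238.095ms @ 2/7 + 238.095ms (2/7)
3. 476.19ms @ 4/7 + 238.095ms (2/7)
4. 714.286ms @ 6/7 + 238.095ms (2/7)
5. 952.381ms @ 8/7 + 238.095ms (2/7)
6. 1190.476ms @ 10/7 + 238.095ms (2/7)
7. 1428.571ms @ 12/7 + 793.651ms (20/21)
8. 2222.222ms @ 8/3 + 555.556ms (2/3)
9. 2777.778ms @ 10/3 + 555.556ms (2/3)
10. 3333.333ms @ 4 + 2916.667ms (7/2)
11. 6250.0ms @ 15/2 + 416.667ms (1/2)

note 10 onset = 4b = 3333.333ms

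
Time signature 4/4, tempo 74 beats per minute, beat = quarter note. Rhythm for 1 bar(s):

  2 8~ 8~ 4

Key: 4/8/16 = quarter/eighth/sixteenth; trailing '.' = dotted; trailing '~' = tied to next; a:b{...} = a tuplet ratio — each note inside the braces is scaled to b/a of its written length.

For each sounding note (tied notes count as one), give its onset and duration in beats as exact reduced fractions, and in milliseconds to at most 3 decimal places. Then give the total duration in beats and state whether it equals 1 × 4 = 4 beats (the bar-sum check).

1) 0.0ms=0b +1621.622ms=2b
2) 1621.622ms=2b +1621.622ms=2b
Σ=4b of 4 (74bpm 4/4) — PASS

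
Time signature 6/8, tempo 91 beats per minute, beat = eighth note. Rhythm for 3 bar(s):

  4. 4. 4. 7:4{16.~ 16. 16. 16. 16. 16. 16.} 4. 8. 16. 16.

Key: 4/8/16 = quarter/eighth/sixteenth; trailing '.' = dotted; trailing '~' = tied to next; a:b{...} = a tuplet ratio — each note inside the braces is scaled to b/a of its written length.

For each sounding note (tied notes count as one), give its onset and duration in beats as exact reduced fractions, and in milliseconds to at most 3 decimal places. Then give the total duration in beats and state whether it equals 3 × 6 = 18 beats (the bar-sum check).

1) 0.0ms=0b +1978.022ms=3b
2) 1978.022ms=3b +1978.022ms=3b
3) 3956.044ms=6b +1978.022ms=3b
4) 5934.066ms=9b +565.149ms=6/7b
5) 6499.215ms=69/7b +282.575ms=3/7b
6) 6781.79ms=72/7b +282.575ms=3/7b
7) 7064.364ms=75/7b +282.575ms=3/7b
8) 7346.939ms=78/7b +282.575ms=3/7b
9) 7629.513ms=81/7b +282.575ms=3/7b
10) 7912.088ms=12b +1978.022ms=3b
11) 9890.11ms=15b +989.011ms=3/2b
12) 10879.121ms=33/2b +494.505ms=3/4b
13) 11373.626ms=69/4b +494.505ms=3/4b
Σ=18b of 18 (91bpm 6/8) — PASS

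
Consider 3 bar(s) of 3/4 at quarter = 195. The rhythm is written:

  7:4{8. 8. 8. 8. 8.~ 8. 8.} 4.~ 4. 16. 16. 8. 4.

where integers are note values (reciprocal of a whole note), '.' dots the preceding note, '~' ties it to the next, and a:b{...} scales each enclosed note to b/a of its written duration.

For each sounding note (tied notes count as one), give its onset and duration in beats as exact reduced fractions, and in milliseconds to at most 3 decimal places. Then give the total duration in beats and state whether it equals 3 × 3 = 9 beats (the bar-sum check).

1) 0.0ms=0b +131.868ms=3/7b
2) 131.868ms=3/7b +131.868ms=3/7b
3) 263.736ms=6/7b +131.868ms=3/7b
4) 395.604ms=9/7b +131.868ms=3/7b
5) 527.473ms=12/7b +263.736ms=6/7b
6) 791.209ms=18/7b +131.868ms=3/7b
7) 923.077ms=3b +923.077ms=3b
8) 1846.154ms=6b +115.385ms=3/8b
9) 1961.538ms=51/8b +115.385ms=3/8b
10) 2076.923ms=27/4b +230.769ms=3/4b
11) 2307.692ms=15/2b +461.538ms=3/2b
Σ=9b of 9 (195bpm 3/4) — PASS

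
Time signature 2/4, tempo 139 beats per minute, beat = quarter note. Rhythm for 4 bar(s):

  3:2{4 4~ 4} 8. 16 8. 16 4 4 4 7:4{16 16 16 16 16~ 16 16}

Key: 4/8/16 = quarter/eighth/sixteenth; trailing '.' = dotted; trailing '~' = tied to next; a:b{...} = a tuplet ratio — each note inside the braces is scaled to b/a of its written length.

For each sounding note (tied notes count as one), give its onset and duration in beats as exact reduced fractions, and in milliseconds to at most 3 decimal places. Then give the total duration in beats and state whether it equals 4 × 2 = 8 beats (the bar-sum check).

1) 0.0ms=0b +287.77ms=2/3b
2) 287.77ms=2/3b +575.54ms=4/3b
3) 863.309ms=2b +323.741ms=3/4b
4) 1187.05ms=11/4b +107.914ms=1/4b
5) 1294.964ms=3b +323.741ms=3/4b
6) 1618.705ms=15/4b +107.914ms=1/4b
7) 1726.619ms=4b +431.655ms=1b
8) 2158.273ms=5b +431.655ms=1b
9) 2589.928ms=6b +431.655ms=1b
10) 3021.583ms=7b +61.665ms=1/7b
11) 3083.248ms=50/7b +61.665ms=1/7b
12) 3144.913ms=51/7b +61.665ms=1/7b
13) 3206.578ms=52/7b +61.665ms=1/7b
14) 3268.243ms=53/7b +123.33ms=2/7b
15) 3391.572ms=55/7b +61.665ms=1/7b
Σ=8b of 8 (139bpm 2/4) — PASS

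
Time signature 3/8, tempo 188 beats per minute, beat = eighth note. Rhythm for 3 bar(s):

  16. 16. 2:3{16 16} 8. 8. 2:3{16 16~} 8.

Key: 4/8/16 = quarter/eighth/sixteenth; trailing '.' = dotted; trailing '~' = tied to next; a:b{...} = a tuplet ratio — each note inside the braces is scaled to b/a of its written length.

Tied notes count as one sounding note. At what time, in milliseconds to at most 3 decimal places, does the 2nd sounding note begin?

note 2 onset = 3/4b = 239.362ms

1. 0.0ms @ 0 + 239.362ms (3/4)
2. 239.362ms @ 3/4 + 239.362ms (3/4)
3. 478.723ms @ 3/2 + 239.362ms (3/4)
4. 718.085ms @ 9/4 + 239.362ms (3/4)
5. 957.447ms @ 3 + 478.723ms (3/2)
6. 1436.17ms @ 9/2 + 478.723ms (3/2)
7. 1914.894ms @ 6 + 239.362ms (3/4)
8. 2154.255ms @ 27/4 + 718.085ms (9/4)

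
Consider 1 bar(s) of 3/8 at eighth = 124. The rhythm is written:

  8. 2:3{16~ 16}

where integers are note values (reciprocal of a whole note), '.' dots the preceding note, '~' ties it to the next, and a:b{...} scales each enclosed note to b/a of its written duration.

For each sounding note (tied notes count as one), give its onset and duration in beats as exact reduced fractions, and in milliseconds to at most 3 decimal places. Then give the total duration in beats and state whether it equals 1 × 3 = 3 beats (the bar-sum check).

1) 0.0ms=0b +725.806ms=3/2b
2) 725.806ms=3/2b +725.806ms=3/2b
Σ=3b of 3 (124bpm 3/8) — PASS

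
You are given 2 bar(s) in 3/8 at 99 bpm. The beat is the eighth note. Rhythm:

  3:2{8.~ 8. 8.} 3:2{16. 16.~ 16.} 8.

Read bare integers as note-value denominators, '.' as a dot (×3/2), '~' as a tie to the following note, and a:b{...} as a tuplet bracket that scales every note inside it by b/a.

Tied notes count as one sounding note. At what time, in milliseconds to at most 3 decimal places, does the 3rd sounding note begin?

note 3 onset = 3b = 1818.182ms

1. 0.0ms @ 0 + 1212.121ms (2)
2. 1212.121ms @ 2 + 606.061ms (1)
3. 1818.182ms @ 3 + 303.03ms (1/2)
4. 2121.212ms @ 7/2 + 606.061ms (1)
5. 2727.273ms @ 9/2 + 909.091ms (3/2)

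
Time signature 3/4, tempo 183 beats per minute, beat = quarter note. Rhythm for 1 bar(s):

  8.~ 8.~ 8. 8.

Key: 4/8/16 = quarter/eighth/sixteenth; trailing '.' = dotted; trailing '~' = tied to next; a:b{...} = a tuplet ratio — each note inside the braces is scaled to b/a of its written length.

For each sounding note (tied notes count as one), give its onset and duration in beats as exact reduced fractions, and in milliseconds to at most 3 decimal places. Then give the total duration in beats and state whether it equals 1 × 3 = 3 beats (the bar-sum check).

1) 0.0ms=0b +737.705ms=9/4b
2) 737.705ms=9/4b +245.902ms=3/4b
Σ=3b of 3 (183bpm 3/4) — PASS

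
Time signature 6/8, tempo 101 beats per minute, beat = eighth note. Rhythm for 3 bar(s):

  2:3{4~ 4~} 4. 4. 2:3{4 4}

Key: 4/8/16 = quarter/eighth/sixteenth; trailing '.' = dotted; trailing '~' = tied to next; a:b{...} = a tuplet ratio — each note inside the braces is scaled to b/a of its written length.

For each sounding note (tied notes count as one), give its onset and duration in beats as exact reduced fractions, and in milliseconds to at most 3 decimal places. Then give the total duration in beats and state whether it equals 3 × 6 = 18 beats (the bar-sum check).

1) 0.0ms=0b +5346.535ms=9b
2) 5346.535ms=9b +1782.178ms=3b
3) 7128.713ms=12b +1782.178ms=3b
4) 8910.891ms=15b +1782.178ms=3b
Σ=18b of 18 (101bpm 6/8) — PASS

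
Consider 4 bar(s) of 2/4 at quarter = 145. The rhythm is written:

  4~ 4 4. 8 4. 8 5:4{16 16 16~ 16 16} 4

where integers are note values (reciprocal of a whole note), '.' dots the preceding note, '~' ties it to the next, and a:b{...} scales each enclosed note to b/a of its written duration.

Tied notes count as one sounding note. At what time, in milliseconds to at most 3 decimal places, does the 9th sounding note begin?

note 9 onset = 34/5b = 2813.793ms

1. 0.0ms @ 0 + 827.586ms (2)
2. 827.586ms @ 2 + 620.69ms (3/2)
3. 1448.276ms @ 7/2 + 206.897ms (1/2)
4. 1655.172ms @ 4 + 620.69ms (3/2)
5. 2275.862ms @ 11/2 + 206.897ms (1/2)
6. 2482.759ms @ 6 + 82.759ms (1/5)
7. 2565.517ms @ 31/5 + 82.759ms (1/5)
8. 2648.276ms @ 32/5 + 165.517ms (2/5)
9. 2813.793ms @ 34/5 + 82.759ms (1/5)
10. 2896.552ms @ 7 + 413.793ms (1)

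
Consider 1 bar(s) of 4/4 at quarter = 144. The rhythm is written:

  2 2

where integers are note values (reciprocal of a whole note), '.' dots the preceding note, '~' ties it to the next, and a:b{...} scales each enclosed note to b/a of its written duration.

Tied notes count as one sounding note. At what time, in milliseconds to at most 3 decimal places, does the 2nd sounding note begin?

1. 0.0ms @ 0 + 833.333ms (2)
2. 833.333ms @ 2 + 833.333ms (2)

note 2 onset = 2b = 833.333ms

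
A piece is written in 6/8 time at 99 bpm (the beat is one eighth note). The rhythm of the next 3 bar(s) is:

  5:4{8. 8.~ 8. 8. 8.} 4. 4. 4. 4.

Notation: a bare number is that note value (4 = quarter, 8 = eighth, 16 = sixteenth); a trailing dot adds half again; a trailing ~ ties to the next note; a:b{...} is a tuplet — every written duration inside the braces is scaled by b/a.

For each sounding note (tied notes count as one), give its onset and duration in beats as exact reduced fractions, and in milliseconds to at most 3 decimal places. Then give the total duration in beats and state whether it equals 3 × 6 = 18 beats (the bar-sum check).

1) 0.0ms=0b +727.273ms=6/5b
2) 727.273ms=6/5b +1454.545ms=12/5b
3) 2181.818ms=18/5b +727.273ms=6/5b
4) 2909.091ms=24/5b +727.273ms=6/5b
5) 3636.364ms=6b +1818.182ms=3b
6) 5454.545ms=9b +1818.182ms=3b
7) 7272.727ms=12b +1818.182ms=3b
8) 9090.909ms=15b +1818.182ms=3b
Σ=18b of 18 (99bpm 6/8) — PASS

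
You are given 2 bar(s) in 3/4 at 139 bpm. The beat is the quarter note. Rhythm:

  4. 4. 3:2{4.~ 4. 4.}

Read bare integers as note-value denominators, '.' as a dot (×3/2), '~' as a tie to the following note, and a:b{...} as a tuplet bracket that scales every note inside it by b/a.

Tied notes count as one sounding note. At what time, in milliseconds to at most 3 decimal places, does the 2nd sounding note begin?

1. 0.0ms @ 0 + 647.482ms (3/2)
2. 647.482ms @ 3/2 + 647.482ms (3/2)
3. 1294.964ms @ 3 + 863.309ms (2)
4. 2158.273ms @ 5 + 431.655ms (1)

note 2 onset = 3/2b = 647.482ms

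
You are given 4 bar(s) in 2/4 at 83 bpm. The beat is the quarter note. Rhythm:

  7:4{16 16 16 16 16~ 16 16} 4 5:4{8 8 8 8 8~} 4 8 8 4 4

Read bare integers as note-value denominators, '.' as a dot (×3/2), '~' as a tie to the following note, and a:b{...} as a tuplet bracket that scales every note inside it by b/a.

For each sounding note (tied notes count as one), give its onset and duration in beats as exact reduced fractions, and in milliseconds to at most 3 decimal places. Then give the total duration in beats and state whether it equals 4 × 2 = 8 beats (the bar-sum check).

1) 0.0ms=0b +103.27ms=1/7b
2) 103.27ms=1/7b +103.27ms=1/7b
3) 206.54ms=2/7b +103.27ms=1/7b
4) 309.811ms=3/7b +103.27ms=1/7b
5) 413.081ms=4/7b +206.54ms=2/7b
6) 619.621ms=6/7b +103.27ms=1/7b
7) 722.892ms=1b +722.892ms=1b
8) 1445.783ms=2b +289.157ms=2/5b
9) 1734.94ms=12/5b +289.157ms=2/5b
10) 2024.096ms=14/5b +289.157ms=2/5b
11) 2313.253ms=16/5b +289.157ms=2/5b
12) 2602.41ms=18/5b +1012.048ms=7/5b
13) 3614.458ms=5b +361.446ms=1/2b
14) 3975.904ms=11/2b +361.446ms=1/2b
15) 4337.349ms=6b +722.892ms=1b
16) 5060.241ms=7b +722.892ms=1b
Σ=8b of 8 (83bpm 2/4) — PASS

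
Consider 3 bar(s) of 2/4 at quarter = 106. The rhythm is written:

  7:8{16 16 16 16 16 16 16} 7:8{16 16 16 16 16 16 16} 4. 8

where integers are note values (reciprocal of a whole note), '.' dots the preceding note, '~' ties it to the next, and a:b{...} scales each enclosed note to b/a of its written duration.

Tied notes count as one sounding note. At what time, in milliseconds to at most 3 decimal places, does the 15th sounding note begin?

1. 0.0ms @ 0 + 161.725ms (2/7)
2. 161.725ms @ 2/7 + 161.725ms (2/7)
3. 323.45ms @ 4/7 + 161.725ms (2/7)
4. 485.175ms @ 6/7 + 161.725ms (2/7)
5. 646.9ms @ 8/7 + 161.725ms (2/7)
6. 808.625ms @ 10/7 + 161.725ms (2/7)
7. 970.35ms @ 12/7 + 161.725ms (2/7)
8. 1132.075ms @ 2 + 161.725ms (2/7)
9. 1293.801ms @ 16/7 + 161.725ms (2/7)
10. 1455.526ms @ 18/7 + 161.725ms (2/7)
11. 1617.251ms @ 20/7 + 161.725ms (2/7)
12. 1778.976ms @ 22/7 + 161.725ms (2/7)
13. 1940.701ms @ 24/7 + 161.725ms (2/7)
14. 2102.426ms @ 26/7 + 161.725ms (2/7)
15. 2264.151ms @ 4 + 849.057ms (3/2)
16. 3113.208ms @ 11/2 + 283.019ms (1/2)

note 15 onset = 4b = 2264.151ms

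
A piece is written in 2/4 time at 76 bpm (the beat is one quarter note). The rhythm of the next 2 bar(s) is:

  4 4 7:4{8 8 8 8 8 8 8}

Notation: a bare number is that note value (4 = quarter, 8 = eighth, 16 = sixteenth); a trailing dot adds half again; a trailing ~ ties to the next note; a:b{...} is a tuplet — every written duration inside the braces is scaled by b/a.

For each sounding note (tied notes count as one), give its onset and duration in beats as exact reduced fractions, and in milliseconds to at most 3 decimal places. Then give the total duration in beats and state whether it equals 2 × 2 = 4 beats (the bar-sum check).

1) 0.0ms=0b +789.474ms=1b
2) 789.474ms=1b +789.474ms=1b
3) 1578.947ms=2b +225.564ms=2/7b
4) 1804.511ms=16/7b +225.564ms=2/7b
5) 2030.075ms=18/7b +225.564ms=2/7b
6) 2255.639ms=20/7b +225.564ms=2/7b
7) 2481.203ms=22/7b +225.564ms=2/7b
8) 2706.767ms=24/7b +225.564ms=2/7b
9) 2932.331ms=26/7b +225.564ms=2/7b
Σ=4b of 4 (76bpm 2/4) — PASS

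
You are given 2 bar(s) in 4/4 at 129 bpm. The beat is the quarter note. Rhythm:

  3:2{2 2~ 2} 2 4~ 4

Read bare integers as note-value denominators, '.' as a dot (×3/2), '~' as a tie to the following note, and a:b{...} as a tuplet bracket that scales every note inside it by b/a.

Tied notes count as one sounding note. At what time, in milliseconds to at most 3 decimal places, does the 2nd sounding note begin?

1. 0.0ms @ 0 + 620.155ms (4/3)
2. 620.155ms @ 4/3 + 1240.31ms (8/3)
3. 1860.465ms @ 4 + 930.233ms (2)
4. 2790.698ms @ 6 + 930.233ms (2)

note 2 onset = 4/3b = 620.155ms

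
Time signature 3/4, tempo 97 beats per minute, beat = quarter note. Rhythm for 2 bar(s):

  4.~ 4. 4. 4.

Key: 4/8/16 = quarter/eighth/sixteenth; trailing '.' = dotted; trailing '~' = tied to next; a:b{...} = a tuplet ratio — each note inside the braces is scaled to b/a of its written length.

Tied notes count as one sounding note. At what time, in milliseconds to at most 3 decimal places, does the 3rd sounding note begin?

note 3 onset = 9/2b = 2783.505ms

1. 0.0ms @ 0 + 1855.67ms (3)
2. 1855.67ms @ 3 + 927.835ms (3/2)
3. 2783.505ms @ 9/2 + 927.835ms (3/2)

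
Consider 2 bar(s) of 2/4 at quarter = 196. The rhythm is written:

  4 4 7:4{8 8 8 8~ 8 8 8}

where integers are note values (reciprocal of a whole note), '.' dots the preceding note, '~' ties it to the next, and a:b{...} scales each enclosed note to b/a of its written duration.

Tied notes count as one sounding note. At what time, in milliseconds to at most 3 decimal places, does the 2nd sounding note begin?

1. 0.0ms @ 0 + 306.122ms (1)
2. 306.122ms @ 1 + 306.122ms (1)
3. 612.245ms @ 2 + 87.464ms (2/7)
4. 699.708ms @ 16/7 + 87.464ms (2/7)
5. 787.172ms @ 18/7 + 87.464ms (2/7)
6. 874.636ms @ 20/7 + 174.927ms (4/7)
7. 1049.563ms @ 24/7 + 87.464ms (2/7)
8. 1137.026ms @ 26/7 + 87.464ms (2/7)

note 2 onset = 1b = 306.122ms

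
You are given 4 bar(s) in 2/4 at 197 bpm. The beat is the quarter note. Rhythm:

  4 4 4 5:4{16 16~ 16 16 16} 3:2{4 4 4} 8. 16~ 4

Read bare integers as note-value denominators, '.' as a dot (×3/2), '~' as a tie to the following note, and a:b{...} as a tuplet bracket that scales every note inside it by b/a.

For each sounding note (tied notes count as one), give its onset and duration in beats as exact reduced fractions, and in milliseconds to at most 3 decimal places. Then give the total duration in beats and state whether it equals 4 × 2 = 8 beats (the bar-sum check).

1) 0.0ms=0b +304.569ms=1b
2) 304.569ms=1b +304.569ms=1b
3) 609.137ms=2b +304.569ms=1b
4) 913.706ms=3b +60.914ms=1/5b
5) 974.619ms=16/5b +121.827ms=2/5b
6) 1096.447ms=18/5b +60.914ms=1/5b
7) 1157.36ms=19/5b +60.914ms=1/5b
8) 1218.274ms=4b +203.046ms=2/3b
9) 1421.32ms=14/3b +203.046ms=2/3b
10) 1624.365ms=16/3b +203.046ms=2/3b
11) 1827.411ms=6b +228.426ms=3/4b
12) 2055.838ms=27/4b +380.711ms=5/4b
Σ=8b of 8 (197bpm 2/4) — PASS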